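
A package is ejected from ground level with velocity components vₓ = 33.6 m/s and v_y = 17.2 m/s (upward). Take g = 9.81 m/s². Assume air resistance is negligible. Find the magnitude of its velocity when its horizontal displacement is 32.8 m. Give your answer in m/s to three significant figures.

34.5 m/s

At x = 32.8 m, t = x/vₓ = 32.8/33.60 = 0.9762 s.
Vertical velocity there: v_y = v_y0 − g t = 17.20 − 9.81 × 0.9762 = 7.624 m/s.
Speed: √(vₓ² + v_y²) = √(33.60² + 7.624²) = 34.45 m/s.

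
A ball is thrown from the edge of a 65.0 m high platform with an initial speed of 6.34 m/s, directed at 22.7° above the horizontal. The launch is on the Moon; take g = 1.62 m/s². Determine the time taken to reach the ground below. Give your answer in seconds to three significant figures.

Resolve: vₓ = 6.340 cos 22.7° = 5.849 m/s and v_y0 = 6.340 sin 22.7° = 2.447 m/s.
With up positive and y = 0 at the ground: y(t) = 65.0 + (2.447) t − 0.8100 t². Setting y = 0 and taking the positive root: t = [2.447 + √(2.447² + 2·1.62·65.0)] / 1.62 = (2.447 + 14.72) / 1.62 = 10.59 s.

10.6 s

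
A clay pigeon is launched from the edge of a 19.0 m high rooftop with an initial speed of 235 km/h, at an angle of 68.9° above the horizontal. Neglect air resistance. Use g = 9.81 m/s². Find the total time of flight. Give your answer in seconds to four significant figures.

Convert: 235 km/h = 235/3.6 = 65.28 m/s.
Horizontal component vₓ = 65.28 cos 68.9° = 23.50 m/s; vertical v_y0 = 65.28 sin 68.9° = 60.90 m/s.
With up positive and y = 0 at the ground: y(t) = 19.0 + (60.90) t − 4.905 t². Setting y = 0 and taking the positive root: t = [60.90 + √(60.90² + 2·9.81·19.0)] / 9.81 = (60.90 + 63.89) / 9.81 = 12.72 s.

12.72 s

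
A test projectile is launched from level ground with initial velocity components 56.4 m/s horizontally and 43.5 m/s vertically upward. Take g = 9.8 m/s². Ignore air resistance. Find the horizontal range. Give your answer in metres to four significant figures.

500.7 m

Time aloft: T = 2 v_y0 / g = 2 × 43.50 / 9.80 = 8.878 s.
Horizontal distance R = vₓ T = 56.40 × 8.878 = 500.7 m.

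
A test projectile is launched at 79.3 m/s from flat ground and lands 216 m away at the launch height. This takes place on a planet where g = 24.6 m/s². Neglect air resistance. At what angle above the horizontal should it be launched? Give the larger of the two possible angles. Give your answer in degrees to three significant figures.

From R = (v₀²/g) sin 2θ: sin 2θ = 24.6 × 216 / 6288.5 = 0.8450.
2θ = 57.67° or 180° − 57.67° = 122.3°, so θ = 28.83° or 61.17°.
The larger angle is 61.17°.

61.2°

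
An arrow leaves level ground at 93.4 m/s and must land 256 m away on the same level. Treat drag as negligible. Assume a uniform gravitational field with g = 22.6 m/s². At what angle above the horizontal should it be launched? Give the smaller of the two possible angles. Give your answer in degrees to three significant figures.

R = v₀² sin 2θ / g gives sin 2θ = gR/v₀² = 22.6·256/93.4² = 0.6632.
2θ = 41.55° or 180° − 41.55° = 138.5°, so θ = 20.77° or 69.23°.
The smaller angle is 20.77°.

20.8°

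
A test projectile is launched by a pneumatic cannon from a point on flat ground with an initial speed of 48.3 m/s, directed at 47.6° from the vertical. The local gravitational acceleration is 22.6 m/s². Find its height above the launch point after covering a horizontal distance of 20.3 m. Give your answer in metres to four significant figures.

Resolve: vₓ = 48.30 sin 47.6° = 35.67 m/s and v_y0 = 48.30 cos 47.6° = 32.57 m/s.
Time to reach x = 20.3 m: t = x/vₓ = 20.3/35.67 = 0.5691 s.
Height: y = v_y0 t − ½ g t² = 32.57 × 0.5691 − 11.30 × 0.5691² = 18.54 − 3.660 = 14.88 m.

14.88 m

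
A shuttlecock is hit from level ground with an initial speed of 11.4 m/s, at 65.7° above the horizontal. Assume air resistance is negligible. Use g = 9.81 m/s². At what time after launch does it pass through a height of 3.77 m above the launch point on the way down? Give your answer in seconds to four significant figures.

Resolve: vₓ = 11.40 cos 65.7° = 4.691 m/s and v_y0 = 11.40 sin 65.7° = 10.39 m/s.
Set y = v_y0 t − ½ g t² = 3.77: 4.905 t² − 10.39 t + 3.77 = 0.
Quadratic formula: t = (10.39 ± √33.985) / 9.81 = (10.39 ± 5.830) / 9.81 → t = 0.4649 s or 1.653 s.
The descending-branch root is 1.653 s.

1.653 s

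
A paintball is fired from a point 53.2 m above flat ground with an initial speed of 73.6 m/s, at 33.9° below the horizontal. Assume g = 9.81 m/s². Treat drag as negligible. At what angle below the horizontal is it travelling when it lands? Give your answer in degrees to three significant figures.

Resolve: vₓ = 73.60 cos 33.9° = 61.09 m/s and v_y0 = −41.05 m/s (downward).
With up positive and y = 0 at the ground: y(t) = 53.2 + (−41.05) t − 4.905 t². Setting y = 0 and taking the positive root: t = [−41.05 + √(41.05² + 2·9.81·53.2)] / 9.81 = (−41.05 + 52.24) / 9.81 = 1.141 s.
At impact: v_y = v_y0 − g t = −52.24 m/s; vₓ = 61.09 m/s.
Angle below horizontal: arctan(|v_y|/vₓ) = arctan(52.24/61.09) = 40.53°.

40.5°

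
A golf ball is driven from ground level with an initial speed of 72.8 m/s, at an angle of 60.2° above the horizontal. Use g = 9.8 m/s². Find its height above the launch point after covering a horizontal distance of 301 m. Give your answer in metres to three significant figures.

186 m

vₓ = 72.80 cos 60.2° = 36.18 m/s; v_y0 = 72.80 sin 60.2° = 63.17 m/s.
Time to reach x = 301 m: t = x/vₓ = 301/36.18 = 8.320 s.
Height: y = v_y0 t − ½ g t² = 63.17 × 8.320 − 4.900 × 8.320² = 525.6 − 339.2 = 186.4 m.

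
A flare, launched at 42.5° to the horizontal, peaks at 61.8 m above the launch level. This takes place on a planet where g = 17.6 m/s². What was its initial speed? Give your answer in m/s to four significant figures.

At the peak v_y = 0, so v_y0 = √(2gH) = √(2 × 17.6 × 61.8) = 46.64 m/s.
v_y0 = v₀ sin θ ⇒ v₀ = 46.64 / sin 42.5° = 69.04 m/s.

69.04 m/s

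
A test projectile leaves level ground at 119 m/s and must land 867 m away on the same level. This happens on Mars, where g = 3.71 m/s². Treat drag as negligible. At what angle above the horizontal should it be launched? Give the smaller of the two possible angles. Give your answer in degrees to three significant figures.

6.56°

Level-ground range R = v₀² sin(2θ)/g ⇒ sin(2θ) = gR/v₀² = 3.71 × 867 / 119² = 0.2271.
2θ = 13.13° or 180° − 13.13° = 166.9°, so θ = 6.564° or 83.44°.
The smaller angle is 6.564°.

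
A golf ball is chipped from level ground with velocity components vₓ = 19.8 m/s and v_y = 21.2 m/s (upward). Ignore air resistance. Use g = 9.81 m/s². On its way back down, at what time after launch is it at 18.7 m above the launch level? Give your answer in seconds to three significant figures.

Require v_y0 t − ½ g t² = 18.7, i.e. 4.905 t² − 21.20 t + 18.7 = 0.
Quadratic formula: t = (21.20 ± √82.546) / 9.81 = (21.20 ± 9.085) / 9.81 → t = 1.235 s or 3.087 s.
The descending-branch root is 3.087 s.

3.09 s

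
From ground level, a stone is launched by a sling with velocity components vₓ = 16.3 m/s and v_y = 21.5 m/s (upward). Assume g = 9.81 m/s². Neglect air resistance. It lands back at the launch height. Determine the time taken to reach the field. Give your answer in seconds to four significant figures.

Time of flight on level ground: T = 2 v_y0 / g = 2 × 21.50 / 9.81 = 4.383 s.

4.383 s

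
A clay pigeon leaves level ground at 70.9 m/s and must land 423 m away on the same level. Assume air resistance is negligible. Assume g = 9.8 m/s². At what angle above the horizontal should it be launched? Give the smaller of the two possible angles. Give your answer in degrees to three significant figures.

R = v₀² sin 2θ / g gives sin 2θ = gR/v₀² = 9.80·423/70.9² = 0.8247.
2θ = 55.55° or 180° − 55.55° = 124.4°, so θ = 27.78° or 62.22°.
The smaller angle is 27.78°.

27.8°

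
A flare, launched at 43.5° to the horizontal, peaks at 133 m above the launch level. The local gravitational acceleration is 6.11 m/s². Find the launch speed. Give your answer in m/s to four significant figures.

At the peak v_y = 0, so v_y0 = √(2gH) = √(2 × 6.11 × 133) = 40.31 m/s.
v_y0 = v₀ sin θ ⇒ v₀ = 40.31 / sin 43.5° = 58.57 m/s.

58.57 m/s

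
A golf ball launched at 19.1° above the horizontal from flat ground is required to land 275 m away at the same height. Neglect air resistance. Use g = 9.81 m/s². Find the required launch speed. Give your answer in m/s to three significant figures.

66.0 m/s

From R = (v₀² / g) sin 2θ: v₀ = √(gR / sin 2θ).
v₀ = √(9.81 × 275 / sin 38.20°) = √(2698 / 0.6184) = √4362.4 = 66.05 m/s.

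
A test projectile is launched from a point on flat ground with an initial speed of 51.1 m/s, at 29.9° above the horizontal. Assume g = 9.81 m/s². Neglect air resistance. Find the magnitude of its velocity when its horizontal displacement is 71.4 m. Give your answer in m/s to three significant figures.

45.3 m/s

Resolve: vₓ = 51.10 cos 29.9° = 44.30 m/s and v_y0 = 51.10 sin 29.9° = 25.47 m/s.
Time to reach x = 71.4 m: t = x/vₓ = 71.4/44.30 = 1.612 s.
Vertical velocity there: v_y = v_y0 − g t = 25.47 − 9.81 × 1.612 = 9.661 m/s.
Speed: √(vₓ² + v_y²) = √(44.30² + 9.661²) = 45.34 m/s.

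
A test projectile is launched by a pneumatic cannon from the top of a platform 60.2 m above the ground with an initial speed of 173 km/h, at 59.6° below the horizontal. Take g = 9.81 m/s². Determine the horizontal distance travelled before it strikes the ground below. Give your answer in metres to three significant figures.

30.7 m

Convert: 173 km/h = 173/3.6 = 48.06 m/s.
Components: vₓ = 48.06 cos 59.6° = 24.32 m/s, v_y0 = −41.45 m/s (downward).
Vertical motion (up positive, ground at y = 0): 4.905 t² − (−41.45) t − 60.2 = 0, so t = (−41.45 + √(41.45² + 2·9.81·60.2)) / 9.81 = (−41.45 + 53.84) / 9.81 = 1.263 s.
Horizontal distance: R = vₓ t = 24.32 × 1.263 = 30.73 m.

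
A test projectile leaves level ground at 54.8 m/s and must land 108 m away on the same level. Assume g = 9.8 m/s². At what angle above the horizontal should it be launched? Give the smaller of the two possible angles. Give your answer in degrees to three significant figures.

Level-ground range R = v₀² sin(2θ)/g ⇒ sin(2θ) = gR/v₀² = 9.80 × 108 / 54.8² = 0.3524.
2θ = 20.64° or 180° − 20.64° = 159.4°, so θ = 10.32° or 79.68°.
The smaller angle is 10.32°.

10.3°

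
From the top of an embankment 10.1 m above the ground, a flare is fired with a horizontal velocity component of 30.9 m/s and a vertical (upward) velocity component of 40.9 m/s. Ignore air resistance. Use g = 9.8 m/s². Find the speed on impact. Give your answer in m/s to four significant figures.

The projectile lands when y = 10.1 + (40.90) t − ½·9.80·t² = 0. Positive root: t = (40.90 + √(40.90² + 2·9.80·10.1)) / 9.80 = (40.90 + 43.25) / 9.80 = 8.587 s.
Vertical velocity at impact: v_y = v_y0 − g t = 40.90 − 9.80 × 8.587 = −43.25 m/s.
Speed: |v| = √(vₓ² + v_y²) = √(30.90² + 43.25²) = 53.16 m/s.

53.16 m/s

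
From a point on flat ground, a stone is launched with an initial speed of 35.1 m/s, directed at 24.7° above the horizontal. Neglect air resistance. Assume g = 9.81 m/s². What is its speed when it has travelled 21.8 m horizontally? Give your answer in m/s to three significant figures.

32.9 m/s

Components: vₓ = 35.10 cos 24.7° = 31.89 m/s, v_y0 = 35.10 sin 24.7° = 14.67 m/s.
x = vₓ t ⇒ t = 21.8/31.89 = 0.6836 s.
Vertical velocity there: v_y = v_y0 − g t = 14.67 − 9.81 × 0.6836 = 7.961 m/s.
Speed: √(vₓ² + v_y²) = √(31.89² + 7.961²) = 32.87 m/s.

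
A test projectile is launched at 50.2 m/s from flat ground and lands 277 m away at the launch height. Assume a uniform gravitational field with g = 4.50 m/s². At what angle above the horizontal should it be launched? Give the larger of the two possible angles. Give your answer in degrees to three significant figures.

75.2°

Level-ground range R = v₀² sin(2θ)/g ⇒ sin(2θ) = gR/v₀² = 4.50 × 277 / 50.2² = 0.4946.
2θ = 29.65° or 180° − 29.65° = 150.4°, so θ = 14.82° or 75.18°.
The larger angle is 75.18°.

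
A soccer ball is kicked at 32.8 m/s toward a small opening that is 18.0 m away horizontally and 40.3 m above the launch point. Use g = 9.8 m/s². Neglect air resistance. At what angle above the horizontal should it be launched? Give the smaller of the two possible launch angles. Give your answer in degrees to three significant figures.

Trajectory: y = x tanθ − g x² (1 + tan²θ)/(2v₀²). With x = 18.0, y = 40.3, v₀ = 32.8, g = 9.80:
1.476 tan²θ − 18.0 tanθ + (41.78) = 0.
tanθ = [18.0 ± √(18.0² − 4 × 1.476 × (41.78))] / (2 × 1.476) = (18.0 ± 8.798) / 2.951, giving tanθ = 3.118 or 9.080.
θ = 72.22° or 83.72°; the smaller is 72.22°.

72.2°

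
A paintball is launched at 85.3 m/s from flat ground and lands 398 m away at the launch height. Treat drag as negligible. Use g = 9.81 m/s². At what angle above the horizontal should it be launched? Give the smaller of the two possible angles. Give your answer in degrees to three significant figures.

Level-ground range R = v₀² sin(2θ)/g ⇒ sin(2θ) = gR/v₀² = 9.81 × 398 / 85.3² = 0.5366.
2θ = 32.45° or 180° − 32.45° = 147.5°, so θ = 16.23° or 73.77°.
The smaller angle is 16.23°.

16.2°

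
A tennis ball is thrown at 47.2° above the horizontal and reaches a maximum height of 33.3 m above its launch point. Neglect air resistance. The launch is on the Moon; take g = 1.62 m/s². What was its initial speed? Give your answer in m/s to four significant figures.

14.16 m/s

At the peak v_y = 0, so v_y0 = √(2gH) = √(2 × 1.62 × 33.3) = 10.39 m/s.
v_y0 = v₀ sin θ ⇒ v₀ = 10.39 / sin 47.2° = 14.16 m/s.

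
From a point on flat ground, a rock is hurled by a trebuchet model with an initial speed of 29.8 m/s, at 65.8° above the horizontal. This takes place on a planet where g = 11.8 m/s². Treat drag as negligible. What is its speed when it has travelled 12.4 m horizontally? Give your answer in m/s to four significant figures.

vₓ = 29.80 cos 65.8° = 12.22 m/s; v_y0 = 29.80 sin 65.8° = 27.18 m/s.
x = vₓ t ⇒ t = 12.4/12.22 = 1.015 s.
Vertical velocity there: v_y = v_y0 − g t = 27.18 − 11.8 × 1.015 = 15.20 m/s.
Speed: √(vₓ² + v_y²) = √(12.22² + 15.20²) = 19.50 m/s.

19.50 m/s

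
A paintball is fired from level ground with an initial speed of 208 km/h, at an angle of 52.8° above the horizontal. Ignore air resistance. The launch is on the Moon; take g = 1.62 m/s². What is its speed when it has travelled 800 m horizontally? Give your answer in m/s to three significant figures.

36.1 m/s

Convert: 208 km/h = 208/3.6 = 57.78 m/s.
vₓ = 57.78 cos 52.8° = 34.93 m/s; v_y0 = 57.78 sin 52.8° = 46.02 m/s.
x = vₓ t ⇒ t = 800/34.93 = 22.90 s.
Vertical velocity there: v_y = v_y0 − g t = 46.02 − 1.62 × 22.90 = 8.921 m/s.
Speed: √(vₓ² + v_y²) = √(34.93² + 8.921²) = 36.05 m/s.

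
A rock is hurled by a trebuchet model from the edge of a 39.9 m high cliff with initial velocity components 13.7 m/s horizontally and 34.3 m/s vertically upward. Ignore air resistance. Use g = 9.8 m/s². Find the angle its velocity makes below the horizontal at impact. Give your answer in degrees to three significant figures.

With up positive and y = 0 at the ground: y(t) = 39.9 + (34.30) t − 4.900 t². Setting y = 0 and taking the positive root: t = [34.30 + √(34.30² + 2·9.80·39.9)] / 9.80 = (34.30 + 44.26) / 9.80 = 8.016 s.
At impact: v_y = v_y0 − g t = −44.26 m/s; vₓ = 13.70 m/s.
Angle below horizontal: arctan(|v_y|/vₓ) = arctan(44.26/13.70) = 72.80°.

72.8°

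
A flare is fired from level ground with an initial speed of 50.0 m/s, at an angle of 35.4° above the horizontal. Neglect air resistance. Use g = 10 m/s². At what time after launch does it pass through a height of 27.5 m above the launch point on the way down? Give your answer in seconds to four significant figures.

Horizontal component vₓ = 50.00 cos 35.4° = 40.76 m/s; vertical v_y0 = 50.00 sin 35.4° = 28.96 m/s.
Set y = v_y0 t − ½ g t² = 27.5: 5.000 t² − 28.96 t + 27.5 = 0.
t = [28.96 ± √(28.96² − 2·10.0·27.5)] / 10.0 = (28.96 ± 17.00) / 10.0, so t = 1.197 s or t = 4.596 s.
The descending-branch root is 4.596 s.

4.596 s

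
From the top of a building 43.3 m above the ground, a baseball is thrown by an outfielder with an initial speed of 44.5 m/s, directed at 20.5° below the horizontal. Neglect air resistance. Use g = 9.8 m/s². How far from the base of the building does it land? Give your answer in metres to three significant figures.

vₓ = 44.50 cos 20.5° = 41.68 m/s; v_y0 = −15.58 m/s (downward).
Vertical motion (up positive, ground at y = 0): 4.900 t² − (−15.58) t − 43.3 = 0, so t = (−15.58 + √(15.58² + 2·9.80·43.3)) / 9.80 = (−15.58 + 33.04) / 9.80 = 1.781 s.
Horizontal distance: R = vₓ t = 41.68 × 1.781 = 74.24 m.

74.2 m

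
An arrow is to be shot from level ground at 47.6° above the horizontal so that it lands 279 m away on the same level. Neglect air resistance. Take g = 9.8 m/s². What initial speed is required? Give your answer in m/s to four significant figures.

52.40 m/s

Level-ground range: R = v₀² sin(2θ)/g, so v₀ = √(gR / sin 2θ).
v₀ = √(9.80 × 279 / sin 95.20°) = √(2734 / 0.9959) = √2745.5 = 52.40 m/s.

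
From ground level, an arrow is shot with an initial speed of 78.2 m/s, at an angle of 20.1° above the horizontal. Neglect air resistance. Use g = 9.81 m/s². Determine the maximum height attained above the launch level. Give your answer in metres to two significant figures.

vₓ = 78.20 cos 20.1° = 73.44 m/s; v_y0 = 78.20 sin 20.1° = 26.87 m/s.
Maximum height: H = v_y0² / (2g) = 26.87² / (2 × 9.81) = 36.81 m.

37 m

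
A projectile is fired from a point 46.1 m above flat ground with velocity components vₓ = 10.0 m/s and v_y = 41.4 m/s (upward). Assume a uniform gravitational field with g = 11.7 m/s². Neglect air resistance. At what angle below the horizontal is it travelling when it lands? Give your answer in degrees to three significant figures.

79.3°

The projectile lands when y = 46.1 + (41.40) t − ½·11.7·t² = 0. Positive root: t = (41.40 + √(41.40² + 2·11.7·46.1)) / 11.7 = (41.40 + 52.85) / 11.7 = 8.055 s.
At impact: v_y = v_y0 − g t = −52.85 m/s; vₓ = 10.00 m/s.
Angle below horizontal: arctan(|v_y|/vₓ) = arctan(52.85/10.00) = 79.28°.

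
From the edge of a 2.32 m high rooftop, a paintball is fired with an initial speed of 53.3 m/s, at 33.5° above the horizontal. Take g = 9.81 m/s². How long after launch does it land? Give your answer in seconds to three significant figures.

6.08 s

Horizontal component vₓ = 53.30 cos 33.5° = 44.45 m/s; vertical v_y0 = 53.30 sin 33.5° = 29.42 m/s.
The projectile lands when y = 2.32 + (29.42) t − ½·9.81·t² = 0. Positive root: t = (29.42 + √(29.42² + 2·9.81·2.32)) / 9.81 = (29.42 + 30.18) / 9.81 = 6.075 s.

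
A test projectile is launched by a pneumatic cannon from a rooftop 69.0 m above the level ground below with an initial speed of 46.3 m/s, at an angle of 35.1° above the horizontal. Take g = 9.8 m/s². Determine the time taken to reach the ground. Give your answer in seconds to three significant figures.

vₓ = 46.30 cos 35.1° = 37.88 m/s; v_y0 = 46.30 sin 35.1° = 26.62 m/s.
With up positive and y = 0 at the ground: y(t) = 69.0 + (26.62) t − 4.900 t². Setting y = 0 and taking the positive root: t = [26.62 + √(26.62² + 2·9.80·69.0)] / 9.80 = (26.62 + 45.40) / 9.80 = 7.349 s.

7.35 s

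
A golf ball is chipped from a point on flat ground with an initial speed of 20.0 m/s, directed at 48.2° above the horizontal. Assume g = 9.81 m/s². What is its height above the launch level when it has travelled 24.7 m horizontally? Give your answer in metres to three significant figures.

Components: vₓ = 20.00 cos 48.2° = 13.33 m/s, v_y0 = 20.00 sin 48.2° = 14.91 m/s.
At x = 24.7 m, t = x/vₓ = 24.7/13.33 = 1.853 s.
Height: y = v_y0 t − ½ g t² = 14.91 × 1.853 − 4.905 × 1.853² = 27.63 − 16.84 = 10.79 m.

10.8 m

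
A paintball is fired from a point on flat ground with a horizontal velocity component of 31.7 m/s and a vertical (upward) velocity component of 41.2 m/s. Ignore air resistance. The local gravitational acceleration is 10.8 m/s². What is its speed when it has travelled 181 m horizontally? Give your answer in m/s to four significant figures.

37.73 m/s

x = vₓ t ⇒ t = 181/31.70 = 5.710 s.
Vertical velocity there: v_y = v_y0 − g t = 41.20 − 10.8 × 5.710 = −20.47 m/s.
Speed: √(vₓ² + v_y²) = √(31.70² + 20.47²) = 37.73 m/s.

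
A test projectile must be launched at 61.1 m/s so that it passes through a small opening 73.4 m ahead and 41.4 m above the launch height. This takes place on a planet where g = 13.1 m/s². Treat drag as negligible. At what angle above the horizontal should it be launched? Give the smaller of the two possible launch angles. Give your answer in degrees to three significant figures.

37.6°

Trajectory: y = x tanθ − g x² (1 + tan²θ)/(2v₀²). With x = 73.4, y = 41.4, v₀ = 61.1, g = 13.1:
9.453 tan²θ − 73.4 tanθ + (50.85) = 0.
tanθ = [73.4 ± √(73.4² − 4 × 9.453 × (50.85))] / (2 × 9.453) = (73.4 ± 58.86) / 18.91, giving tanθ = 0.7690 or 6.996.
θ = 37.56° or 81.87°; the smaller is 37.56°.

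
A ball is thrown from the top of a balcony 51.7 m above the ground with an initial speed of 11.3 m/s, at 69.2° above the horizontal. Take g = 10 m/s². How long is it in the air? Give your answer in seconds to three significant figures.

4.44 s

Components: vₓ = 11.30 cos 69.2° = 4.013 m/s, v_y0 = 11.30 sin 69.2° = 10.56 m/s.
The projectile lands when y = 51.7 + (10.56) t − ½·10.0·t² = 0. Positive root: t = (10.56 + √(10.56² + 2·10.0·51.7)) / 10.0 = (10.56 + 33.85) / 10.0 = 4.441 s.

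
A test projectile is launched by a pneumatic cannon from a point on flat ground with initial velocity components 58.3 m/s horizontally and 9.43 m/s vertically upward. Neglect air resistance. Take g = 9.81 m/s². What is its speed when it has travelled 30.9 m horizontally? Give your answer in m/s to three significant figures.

Time to reach x = 30.9 m: t = x/vₓ = 30.9/58.30 = 0.5300 s.
Vertical velocity there: v_y = v_y0 − g t = 9.430 − 9.81 × 0.5300 = 4.231 m/s.
Speed: √(vₓ² + v_y²) = √(58.30² + 4.231²) = 58.45 m/s.

58.5 m/s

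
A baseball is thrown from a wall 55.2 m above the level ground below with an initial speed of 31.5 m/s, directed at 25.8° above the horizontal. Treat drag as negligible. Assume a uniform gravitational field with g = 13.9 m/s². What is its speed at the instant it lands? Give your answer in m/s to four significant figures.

50.27 m/s

Components: vₓ = 31.50 cos 25.8° = 28.36 m/s, v_y0 = 31.50 sin 25.8° = 13.71 m/s.
The projectile lands when y = 55.2 + (13.71) t − ½·13.9·t² = 0. Positive root: t = (13.71 + √(13.71² + 2·13.9·55.2)) / 13.9 = (13.71 + 41.50) / 13.9 = 3.972 s.
Vertical velocity at impact: v_y = v_y0 − g t = 13.71 − 13.9 × 3.972 = −41.50 m/s.
Speed: |v| = √(vₓ² + v_y²) = √(28.36² + 41.50²) = 50.27 m/s.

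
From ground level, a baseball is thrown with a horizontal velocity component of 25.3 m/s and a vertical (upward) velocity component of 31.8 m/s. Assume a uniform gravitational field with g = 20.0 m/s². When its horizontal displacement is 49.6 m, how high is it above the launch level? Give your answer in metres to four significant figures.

23.91 m

x = vₓ t ⇒ t = 49.6/25.30 = 1.960 s.
Height: y = v_y0 t − ½ g t² = 31.80 × 1.960 − 10.00 × 1.960² = 62.34 − 38.43 = 23.91 m.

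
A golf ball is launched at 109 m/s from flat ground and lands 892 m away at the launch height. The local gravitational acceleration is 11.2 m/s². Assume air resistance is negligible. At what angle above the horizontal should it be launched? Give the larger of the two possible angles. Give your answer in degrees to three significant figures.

61.4°

From R = (v₀²/g) sin 2θ: sin 2θ = 11.2 × 892 / 11881 = 0.8409.
2θ = 57.23° or 180° − 57.23° = 122.8°, so θ = 28.62° or 61.38°.
The larger angle is 61.38°.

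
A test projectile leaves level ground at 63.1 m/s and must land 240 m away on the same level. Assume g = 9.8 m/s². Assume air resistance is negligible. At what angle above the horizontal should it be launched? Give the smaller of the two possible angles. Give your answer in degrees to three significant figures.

R = v₀² sin 2θ / g gives sin 2θ = gR/v₀² = 9.80·240/63.1² = 0.5907.
2θ = 36.21° or 180° − 36.21° = 143.8°, so θ = 18.10° or 71.90°.
The smaller angle is 18.10°.

18.1°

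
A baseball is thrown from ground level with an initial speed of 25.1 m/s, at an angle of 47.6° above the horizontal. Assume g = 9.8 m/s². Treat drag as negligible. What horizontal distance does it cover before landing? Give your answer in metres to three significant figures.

64.0 m

Horizontal component vₓ = 25.10 cos 47.6° = 16.92 m/s; vertical v_y0 = 25.10 sin 47.6° = 18.54 m/s.
Flight time T = 2 v_y0 / g = 3.783 s.
Range: R = vₓ T = 16.92 × 3.783 = 64.02 m.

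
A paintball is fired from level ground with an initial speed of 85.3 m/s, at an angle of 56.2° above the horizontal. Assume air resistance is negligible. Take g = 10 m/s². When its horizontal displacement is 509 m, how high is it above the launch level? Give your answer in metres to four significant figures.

185.0 m

Resolve: vₓ = 85.30 cos 56.2° = 47.45 m/s and v_y0 = 85.30 sin 56.2° = 70.88 m/s.
At x = 509 m, t = x/vₓ = 509/47.45 = 10.73 s.
Height: y = v_y0 t − ½ g t² = 70.88 × 10.73 − 5.000 × 10.73² = 760.3 − 575.3 = 185.0 m.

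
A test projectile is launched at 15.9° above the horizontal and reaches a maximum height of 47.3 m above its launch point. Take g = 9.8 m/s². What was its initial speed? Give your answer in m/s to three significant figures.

111 m/s

At the peak v_y = 0, so v_y0 = √(2gH) = √(2 × 9.80 × 47.3) = 30.45 m/s.
v_y0 = v₀ sin θ ⇒ v₀ = 30.45 / sin 15.9° = 111.1 m/s.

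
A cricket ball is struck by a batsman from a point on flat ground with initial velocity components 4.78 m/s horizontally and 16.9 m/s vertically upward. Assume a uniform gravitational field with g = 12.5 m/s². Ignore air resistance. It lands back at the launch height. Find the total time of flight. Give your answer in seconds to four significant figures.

Landing at launch height ⇒ T = 2 v_y0 / g = 2 × 16.90 / 12.5 = 2.704 s.

2.704 s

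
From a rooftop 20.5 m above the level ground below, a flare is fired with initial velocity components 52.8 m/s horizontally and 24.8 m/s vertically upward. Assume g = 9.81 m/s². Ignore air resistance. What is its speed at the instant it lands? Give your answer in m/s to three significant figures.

Vertical motion (up positive, ground at y = 0): 4.905 t² − (24.80) t − 20.5 = 0, so t = (24.80 + √(24.80² + 2·9.81·20.5)) / 9.81 = (24.80 + 31.89) / 9.81 = 5.779 s.
Vertical velocity at impact: v_y = v_y0 − g t = 24.80 − 9.81 × 5.779 = −31.89 m/s.
Speed: |v| = √(vₓ² + v_y²) = √(52.80² + 31.89²) = 61.69 m/s.

61.7 m/s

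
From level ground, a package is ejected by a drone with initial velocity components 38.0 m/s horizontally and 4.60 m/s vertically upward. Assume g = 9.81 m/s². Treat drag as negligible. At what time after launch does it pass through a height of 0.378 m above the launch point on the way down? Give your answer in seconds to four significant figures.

Height y(t) = 4.600 t − 4.905 t² = 0.378 gives 4.905 t² − 4.600 t + 0.378 = 0.
Quadratic formula: t = (4.600 ± √13.744) / 9.81 = (4.600 ± 3.707) / 9.81 → t = 0.09100 s or 0.8468 s.
The descending-branch root is 0.8468 s.

0.8468 s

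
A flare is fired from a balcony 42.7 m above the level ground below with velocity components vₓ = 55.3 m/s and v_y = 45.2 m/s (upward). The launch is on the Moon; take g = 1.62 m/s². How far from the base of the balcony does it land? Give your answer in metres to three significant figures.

3140 m

Vertical motion (up positive, ground at y = 0): 0.8100 t² − (45.20) t − 42.7 = 0, so t = (45.20 + √(45.20² + 2·1.62·42.7)) / 1.62 = (45.20 + 46.71) / 1.62 = 56.73 s.
Horizontal distance: R = vₓ t = 55.30 × 56.73 = 3137 m.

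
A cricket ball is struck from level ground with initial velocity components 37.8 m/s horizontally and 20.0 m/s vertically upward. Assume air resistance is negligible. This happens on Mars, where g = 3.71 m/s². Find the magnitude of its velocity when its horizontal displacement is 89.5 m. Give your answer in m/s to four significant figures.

39.43 m/s

Time to reach x = 89.5 m: t = x/vₓ = 89.5/37.80 = 2.368 s.
Vertical velocity there: v_y = v_y0 − g t = 20.00 − 3.71 × 2.368 = 11.22 m/s.
Speed: √(vₓ² + v_y²) = √(37.80² + 11.22²) = 39.43 m/s.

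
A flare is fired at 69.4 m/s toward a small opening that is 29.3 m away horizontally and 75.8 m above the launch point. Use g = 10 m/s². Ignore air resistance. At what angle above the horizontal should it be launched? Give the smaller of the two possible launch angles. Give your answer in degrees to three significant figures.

Trajectory: y = x tanθ − g x² (1 + tan²θ)/(2v₀²). With x = 29.3, y = 75.8, v₀ = 69.4, g = 10.0:
0.8912 tan²θ − 29.3 tanθ + (76.69) = 0.
tanθ = [29.3 ± √(29.3² − 4 × 0.8912 × (76.69))] / (2 × 0.8912) = (29.3 ± 24.19) / 1.782, giving tanθ = 2.868 or 30.01.
θ = 70.77° or 88.09°; the smaller is 70.77°.

70.8°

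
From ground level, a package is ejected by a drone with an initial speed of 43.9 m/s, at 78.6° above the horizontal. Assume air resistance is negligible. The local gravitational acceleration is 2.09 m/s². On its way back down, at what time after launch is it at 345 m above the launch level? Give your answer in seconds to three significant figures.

30.3 s

Components: vₓ = 43.90 cos 78.6° = 8.677 m/s, v_y0 = 43.90 sin 78.6° = 43.03 m/s.
Height y(t) = 43.03 t − 1.045 t² = 345 gives 1.045 t² − 43.03 t + 345 = 0.
t = [43.03 ± √(43.03² − 2·2.09·345)] / 2.09 = (43.03 ± 20.24) / 2.09, so t = 10.90 s or t = 30.28 s.
The descending-branch root is 30.28 s.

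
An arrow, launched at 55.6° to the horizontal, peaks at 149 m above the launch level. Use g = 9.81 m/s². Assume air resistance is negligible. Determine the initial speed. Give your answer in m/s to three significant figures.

At the peak v_y = 0, so v_y0 = √(2gH) = √(2 × 9.81 × 149) = 54.07 m/s.
v_y0 = v₀ sin θ ⇒ v₀ = 54.07 / sin 55.6° = 65.53 m/s.

65.5 m/s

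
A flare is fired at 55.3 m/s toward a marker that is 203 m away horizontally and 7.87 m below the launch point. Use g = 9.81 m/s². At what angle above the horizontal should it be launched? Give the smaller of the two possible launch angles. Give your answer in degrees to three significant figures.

17.8°

Trajectory: y = x tanθ − g x² (1 + tan²θ)/(2v₀²). With x = 203, y = −7.87, v₀ = 55.3, g = 9.81:
66.10 tan²θ − 203 tanθ + (58.23) = 0.
tanθ = [203 ± √(203² − 4 × 66.10 × (58.23))] / (2 × 66.10) = (203 ± 160.7) / 132.2, giving tanθ = 0.3202 or 2.751.
θ = 17.76° or 70.02°; the smaller is 17.76°.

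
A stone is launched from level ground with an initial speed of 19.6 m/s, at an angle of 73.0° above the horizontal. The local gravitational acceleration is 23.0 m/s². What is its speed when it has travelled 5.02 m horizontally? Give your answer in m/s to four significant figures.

5.900 m/s

Components: vₓ = 19.60 cos 73.0° = 5.730 m/s, v_y0 = 19.60 sin 73.0° = 18.74 m/s.
Time to reach x = 5.02 m: t = x/vₓ = 5.02/5.730 = 0.8760 s.
Vertical velocity there: v_y = v_y0 − g t = 18.74 − 23.0 × 0.8760 = −1.405 m/s.
Speed: √(vₓ² + v_y²) = √(5.730² + 1.405²) = 5.900 m/s.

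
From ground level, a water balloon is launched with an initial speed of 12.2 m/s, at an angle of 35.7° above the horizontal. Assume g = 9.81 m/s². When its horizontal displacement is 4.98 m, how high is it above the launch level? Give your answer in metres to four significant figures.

2.339 m

Resolve: vₓ = 12.20 cos 35.7° = 9.907 m/s and v_y0 = 12.20 sin 35.7° = 7.119 m/s.
At x = 4.98 m, t = x/vₓ = 4.98/9.907 = 0.5027 s.
Height: y = v_y0 t − ½ g t² = 7.119 × 0.5027 − 4.905 × 0.5027² = 3.578 − 1.239 = 2.339 m.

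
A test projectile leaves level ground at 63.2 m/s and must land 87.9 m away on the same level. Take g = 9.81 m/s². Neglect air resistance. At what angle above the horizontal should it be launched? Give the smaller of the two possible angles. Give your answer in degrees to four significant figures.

6.234°

R = v₀² sin 2θ / g gives sin 2θ = gR/v₀² = 9.81·87.9/63.2² = 0.2159.
2θ = 12.47° or 180° − 12.47° = 167.5°, so θ = 6.234° or 83.77°.
The smaller angle is 6.234°.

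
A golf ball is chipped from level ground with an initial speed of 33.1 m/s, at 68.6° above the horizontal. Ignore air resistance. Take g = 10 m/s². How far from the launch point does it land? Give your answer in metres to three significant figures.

74.4 m

Resolve: vₓ = 33.10 cos 68.6° = 12.08 m/s and v_y0 = 33.10 sin 68.6° = 30.82 m/s.
Time aloft: T = 2 v_y0 / g = 2 × 30.82 / 10.0 = 6.164 s.
Horizontal distance R = vₓ T = 12.08 × 6.164 = 74.44 m.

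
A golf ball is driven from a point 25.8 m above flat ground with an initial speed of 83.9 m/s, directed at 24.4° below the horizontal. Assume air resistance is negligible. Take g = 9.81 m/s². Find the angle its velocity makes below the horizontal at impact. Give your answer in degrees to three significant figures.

Horizontal component vₓ = 83.90 cos 24.4° = 76.41 m/s; vertical v_y0 = −34.66 m/s (downward).
The projectile lands when y = 25.8 + (−34.66) t − ½·9.81·t² = 0. Positive root: t = (−34.66 + √(34.66² + 2·9.81·25.8)) / 9.81 = (−34.66 + 41.32) / 9.81 = 0.6791 s.
At impact: v_y = v_y0 − g t = −41.32 m/s; vₓ = 76.41 m/s.
Angle below horizontal: arctan(|v_y|/vₓ) = arctan(41.32/76.41) = 28.41°.

28.4°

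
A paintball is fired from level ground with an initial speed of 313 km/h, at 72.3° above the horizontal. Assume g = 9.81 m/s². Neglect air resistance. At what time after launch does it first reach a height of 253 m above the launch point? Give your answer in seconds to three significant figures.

Convert: 313 km/h = 313/3.6 = 86.94 m/s.
Horizontal component vₓ = 86.94 cos 72.3° = 26.43 m/s; vertical v_y0 = 86.94 sin 72.3° = 82.83 m/s.
Require v_y0 t − ½ g t² = 253, i.e. 4.905 t² − 82.83 t + 253 = 0.
Quadratic formula: t = (82.83 ± √1896.7) / 9.81 = (82.83 ± 43.55) / 9.81 → t = 4.004 s or 12.88 s.
The first (ascending) time is 4.004 s.

4.00 s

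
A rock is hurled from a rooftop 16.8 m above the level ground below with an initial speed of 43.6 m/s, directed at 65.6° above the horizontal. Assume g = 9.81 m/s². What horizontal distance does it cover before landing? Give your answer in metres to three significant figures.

153 m

vₓ = 43.60 cos 65.6° = 18.01 m/s; v_y0 = 43.60 sin 65.6° = 39.71 m/s.
Vertical motion (up positive, ground at y = 0): 4.905 t² − (39.71) t − 16.8 = 0, so t = (39.71 + √(39.71² + 2·9.81·16.8)) / 9.81 = (39.71 + 43.66) / 9.81 = 8.498 s.
Horizontal distance: R = vₓ t = 18.01 × 8.498 = 153.1 m.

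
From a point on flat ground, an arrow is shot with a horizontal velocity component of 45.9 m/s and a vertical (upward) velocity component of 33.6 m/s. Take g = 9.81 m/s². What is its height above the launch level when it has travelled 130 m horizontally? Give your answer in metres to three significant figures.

At x = 130 m, t = x/vₓ = 130/45.90 = 2.832 s.
Height: y = v_y0 t − ½ g t² = 33.60 × 2.832 − 4.905 × 2.832² = 95.16 − 39.35 = 55.82 m.

55.8 m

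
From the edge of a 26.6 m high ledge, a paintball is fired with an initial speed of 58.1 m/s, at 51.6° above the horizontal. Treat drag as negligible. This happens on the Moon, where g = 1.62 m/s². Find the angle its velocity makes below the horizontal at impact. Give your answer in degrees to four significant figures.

52.17°

vₓ = 58.10 cos 51.6° = 36.09 m/s; v_y0 = 58.10 sin 51.6° = 45.53 m/s.
Vertical motion (up positive, ground at y = 0): 0.8100 t² − (45.53) t − 26.6 = 0, so t = (45.53 + √(45.53² + 2·1.62·26.6)) / 1.62 = (45.53 + 46.47) / 1.62 = 56.79 s.
At impact: v_y = v_y0 − g t = −46.47 m/s; vₓ = 36.09 m/s.
Angle below horizontal: arctan(|v_y|/vₓ) = arctan(46.47/36.09) = 52.17°.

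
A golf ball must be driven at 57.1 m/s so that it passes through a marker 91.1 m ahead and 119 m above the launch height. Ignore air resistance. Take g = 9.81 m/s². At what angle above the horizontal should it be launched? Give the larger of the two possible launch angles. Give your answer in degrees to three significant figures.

79.3°

Trajectory: y = x tanθ − g x² (1 + tan²θ)/(2v₀²). With x = 91.1, y = 119, v₀ = 57.1, g = 9.81:
12.49 tan²θ − 91.1 tanθ + (131.5) = 0.
tanθ = [91.1 ± √(91.1² − 4 × 12.49 × (131.5))] / (2 × 12.49) = (91.1 ± 41.62) / 24.97, giving tanθ = 1.981 or 5.315.
θ = 63.22° or 79.34°; the larger is 79.34°.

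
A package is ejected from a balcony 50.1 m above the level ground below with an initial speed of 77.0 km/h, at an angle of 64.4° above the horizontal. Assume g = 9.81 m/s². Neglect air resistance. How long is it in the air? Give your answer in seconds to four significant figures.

Convert: 77.0 km/h = 77.0/3.6 = 21.39 m/s.
Components: vₓ = 21.39 cos 64.4° = 9.242 m/s, v_y0 = 21.39 sin 64.4° = 19.29 m/s.
The projectile lands when y = 50.1 + (19.29) t − ½·9.81·t² = 0. Positive root: t = (19.29 + √(19.29² + 2·9.81·50.1)) / 9.81 = (19.29 + 36.81) / 9.81 = 5.719 s.

5.719 s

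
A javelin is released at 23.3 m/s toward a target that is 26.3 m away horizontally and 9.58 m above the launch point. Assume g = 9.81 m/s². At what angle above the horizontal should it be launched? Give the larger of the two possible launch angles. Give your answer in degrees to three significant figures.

74.0°

Trajectory: y = x tanθ − g x² (1 + tan²θ)/(2v₀²). With x = 26.3, y = 9.58, v₀ = 23.3, g = 9.81:
6.249 tan²θ − 26.3 tanθ + (15.83) = 0.
tanθ = [26.3 ± √(26.3² − 4 × 6.249 × (15.83))] / (2 × 6.249) = (26.3 ± 17.20) / 12.50, giving tanθ = 0.7277 or 3.481.
θ = 36.04° or 73.97°; the larger is 73.97°.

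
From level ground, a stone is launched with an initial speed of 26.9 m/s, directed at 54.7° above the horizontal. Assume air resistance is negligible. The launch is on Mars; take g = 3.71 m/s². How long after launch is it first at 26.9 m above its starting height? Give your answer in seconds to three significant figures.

Horizontal component vₓ = 26.90 cos 54.7° = 15.54 m/s; vertical v_y0 = 26.90 sin 54.7° = 21.95 m/s.
Require v_y0 t − ½ g t² = 26.9, i.e. 1.855 t² − 21.95 t + 26.9 = 0.
t = [21.95 ± √(21.95² − 2·3.71·26.9)] / 3.71 = (21.95 ± 16.80) / 3.71, so t = 1.388 s or t = 10.45 s.
The first (ascending) time is 1.388 s.

1.39 s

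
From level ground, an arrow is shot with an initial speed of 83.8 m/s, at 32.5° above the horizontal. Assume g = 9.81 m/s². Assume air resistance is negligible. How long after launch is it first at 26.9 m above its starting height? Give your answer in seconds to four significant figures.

Resolve: vₓ = 83.80 cos 32.5° = 70.68 m/s and v_y0 = 83.80 sin 32.5° = 45.03 m/s.
Require v_y0 t − ½ g t² = 26.9, i.e. 4.905 t² − 45.03 t + 26.9 = 0.
Quadratic formula: t = (45.03 ± √1499.5) / 9.81 = (45.03 ± 38.72) / 9.81 → t = 0.6424 s or 8.537 s.
The first (ascending) time is 0.6424 s.

0.6424 s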